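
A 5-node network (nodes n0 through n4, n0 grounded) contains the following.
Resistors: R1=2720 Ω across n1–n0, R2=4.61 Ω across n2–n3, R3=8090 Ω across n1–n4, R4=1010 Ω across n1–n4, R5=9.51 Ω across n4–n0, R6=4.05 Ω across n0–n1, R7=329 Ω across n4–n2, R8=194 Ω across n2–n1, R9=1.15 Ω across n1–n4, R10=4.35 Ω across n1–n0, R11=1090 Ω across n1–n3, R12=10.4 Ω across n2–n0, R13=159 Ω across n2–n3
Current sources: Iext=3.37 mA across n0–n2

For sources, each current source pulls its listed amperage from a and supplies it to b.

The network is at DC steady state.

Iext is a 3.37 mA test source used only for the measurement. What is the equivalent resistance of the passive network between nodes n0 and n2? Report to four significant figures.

R_eq = 9.513 Ω

Apply KCL at each of the 4 non-ground nodes and solve the resulting linear system.
Node n1: branches {R1, R3, R4, R6, R8, R9, R10, R11} → V_1 = 0.0004853
Node n2: branches {R2, R7, R8, R12, R13, Iext} → V_2 = 0.03206
Node n3: branches {R2, R11, R13} → V_3 = 0.03193
Node n4: branches {R3, R4, R5, R7, R9} → V_4 = 0.0005312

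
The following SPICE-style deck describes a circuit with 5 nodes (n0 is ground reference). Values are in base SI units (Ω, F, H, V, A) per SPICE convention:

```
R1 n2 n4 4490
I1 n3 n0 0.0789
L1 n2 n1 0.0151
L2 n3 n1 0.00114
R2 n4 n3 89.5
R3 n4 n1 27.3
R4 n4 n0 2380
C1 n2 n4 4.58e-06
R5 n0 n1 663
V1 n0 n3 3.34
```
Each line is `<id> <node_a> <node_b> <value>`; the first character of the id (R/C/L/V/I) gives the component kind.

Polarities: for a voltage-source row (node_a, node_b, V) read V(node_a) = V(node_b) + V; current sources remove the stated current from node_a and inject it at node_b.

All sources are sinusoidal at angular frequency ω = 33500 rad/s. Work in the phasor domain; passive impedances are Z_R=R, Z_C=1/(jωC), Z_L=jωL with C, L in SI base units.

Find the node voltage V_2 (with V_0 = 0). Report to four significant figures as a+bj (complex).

Element admittances at ω=33500 rad/s:
  Y(R1) = 0.0002227+0.000j S between n2,n4
  I1: injects 0.0789 A into n0 (from n3)
  Y(L1) = 0.000-0.001977j S between n2,n1
  Y(L2) = 0.000-0.02618j S between n3,n1
  Y(R2) = 0.01117+0.000j S between n4,n3
  Y(R3) = 0.03663+0.000j S between n4,n1
  Y(R4) = 0.0004202+0.000j S between n4,n0
  Y(C1) = 0.000+0.1534j S between n2,n4
  Y(R5) = 0.001508+0.000j S between n0,n1
  V1: constraint V(n0)−V(n3) = 3.34
Assemble and solve the 5×5 MNA system:
  V(n1)=-3.261+0.2010j  V(n2)=-3.248+0.1525j  V(n3)=-3.340+0.000j  V(n4)=-3.249+0.1531j
  i(V1)=0.07262+0.0003674j

-3.248+0.1525j V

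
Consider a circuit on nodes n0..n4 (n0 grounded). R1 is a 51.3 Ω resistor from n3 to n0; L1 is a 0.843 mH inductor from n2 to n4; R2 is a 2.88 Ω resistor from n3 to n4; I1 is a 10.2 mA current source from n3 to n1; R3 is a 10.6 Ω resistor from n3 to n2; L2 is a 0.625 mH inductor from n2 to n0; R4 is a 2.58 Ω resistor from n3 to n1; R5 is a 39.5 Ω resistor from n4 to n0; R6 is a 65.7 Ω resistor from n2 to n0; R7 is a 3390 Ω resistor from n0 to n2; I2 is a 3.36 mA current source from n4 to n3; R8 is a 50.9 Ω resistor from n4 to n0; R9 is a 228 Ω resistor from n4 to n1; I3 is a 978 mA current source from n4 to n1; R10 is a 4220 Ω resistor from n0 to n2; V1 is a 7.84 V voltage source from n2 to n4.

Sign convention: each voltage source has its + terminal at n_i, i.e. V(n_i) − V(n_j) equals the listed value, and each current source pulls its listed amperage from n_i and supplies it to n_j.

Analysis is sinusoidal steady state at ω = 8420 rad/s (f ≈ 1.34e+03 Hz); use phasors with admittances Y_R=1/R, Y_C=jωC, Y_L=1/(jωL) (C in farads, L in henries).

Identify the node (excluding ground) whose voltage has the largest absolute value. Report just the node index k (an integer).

4

MNA unknowns: 4 node voltages V₁..V_4 plus 1 source current (V1)
R1: Y=0.01949+0.000j on G[3,0]
L1: Y=0.000-0.1409j on G[2,4]
R2: Y=0.3472+0.000j on G[3,4]
I1: z[3]−=0.0102, z[1]+=0.0102
R3: Y=0.09434+0.000j on G[3,2]
L2: Y=0.000-0.1900j on G[2,0]
R4: Y=0.3876+0.000j on G[3,1]
R5: Y=0.02532+0.000j on G[4,0]
R6: Y=0.01522+0.000j on G[2,0]
R7: Y=0.0002950+0.000j on G[0,2]
I2: z[4]−=0.00336, z[3]+=0.00336
R8: Y=0.01965+0.000j on G[4,0]
R9: Y=0.004386+0.000j on G[4,1]
I3: z[4]−=0.978, z[1]+=0.978
R10: Y=0.0002370+0.000j on G[0,2]
V1: row V2−V4=7.84, i_V1 at 2,4
solve → V1=-0.5944+1.835j, V2=0.7999+1.915j, V3=-3.071+1.834j, V4=-7.040+1.915j
aux → i_V1=-0.7416+1.219j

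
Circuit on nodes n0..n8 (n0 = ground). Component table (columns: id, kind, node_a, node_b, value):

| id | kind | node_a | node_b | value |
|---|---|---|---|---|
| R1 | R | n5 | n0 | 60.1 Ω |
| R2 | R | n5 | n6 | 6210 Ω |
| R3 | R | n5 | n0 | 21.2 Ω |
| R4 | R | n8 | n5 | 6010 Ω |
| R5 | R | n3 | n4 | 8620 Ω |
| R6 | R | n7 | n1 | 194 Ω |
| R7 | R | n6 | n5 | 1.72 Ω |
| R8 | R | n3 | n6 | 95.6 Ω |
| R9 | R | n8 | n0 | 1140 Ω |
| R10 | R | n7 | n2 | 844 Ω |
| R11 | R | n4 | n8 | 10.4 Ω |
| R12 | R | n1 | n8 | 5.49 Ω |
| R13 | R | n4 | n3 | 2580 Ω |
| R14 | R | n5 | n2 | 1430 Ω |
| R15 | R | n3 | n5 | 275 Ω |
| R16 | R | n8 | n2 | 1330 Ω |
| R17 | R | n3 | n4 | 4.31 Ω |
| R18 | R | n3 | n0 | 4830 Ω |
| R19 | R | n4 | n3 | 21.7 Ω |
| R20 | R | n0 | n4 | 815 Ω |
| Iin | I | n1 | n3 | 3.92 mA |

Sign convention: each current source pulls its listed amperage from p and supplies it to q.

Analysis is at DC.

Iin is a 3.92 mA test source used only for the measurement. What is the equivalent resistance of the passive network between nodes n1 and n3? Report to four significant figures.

R_eq = 19.16 Ω

Element admittances at DC:
  Y(R1) = 0.01664 S between n5,n0
  Y(R2) = 0.0001610 S between n5,n6
  Y(R3) = 0.04717 S between n5,n0
  Y(R4) = 0.0001664 S between n8,n5
  Y(R5) = 0.0001160 S between n3,n4
  Y(R6) = 0.005155 S between n7,n1
  Y(R7) = 0.5814 S between n6,n5
  Y(R8) = 0.01046 S between n3,n6
  Y(R9) = 0.0008772 S between n8,n0
  Y(R10) = 0.001185 S between n7,n2
  Y(R11) = 0.09615 S between n4,n8
  Y(R12) = 0.1821 S between n1,n8
  Y(R13) = 0.0003876 S between n4,n3
  Y(R14) = 0.0006993 S between n5,n2
  Y(R15) = 0.003636 S between n3,n5
  Y(R16) = 0.0007519 S between n8,n2
  Y(R17) = 0.2320 S between n3,n4
  Y(R18) = 0.0002070 S between n3,n0
  Y(R19) = 0.04608 S between n4,n3
  Y(R20) = 0.001227 S between n0,n4
  Iin: injects 0.00392 A into n3 (from n1)
Assemble and solve the 8×8 MNA system:
  V(n1)=-0.06819  V(n2)=-0.04156  V(n3)=0.006902  V(n4)=-0.006856  V(n5)=0.0007529  V(n6)=0.0008615  V(n7)=-0.06321  V(n8)=-0.04681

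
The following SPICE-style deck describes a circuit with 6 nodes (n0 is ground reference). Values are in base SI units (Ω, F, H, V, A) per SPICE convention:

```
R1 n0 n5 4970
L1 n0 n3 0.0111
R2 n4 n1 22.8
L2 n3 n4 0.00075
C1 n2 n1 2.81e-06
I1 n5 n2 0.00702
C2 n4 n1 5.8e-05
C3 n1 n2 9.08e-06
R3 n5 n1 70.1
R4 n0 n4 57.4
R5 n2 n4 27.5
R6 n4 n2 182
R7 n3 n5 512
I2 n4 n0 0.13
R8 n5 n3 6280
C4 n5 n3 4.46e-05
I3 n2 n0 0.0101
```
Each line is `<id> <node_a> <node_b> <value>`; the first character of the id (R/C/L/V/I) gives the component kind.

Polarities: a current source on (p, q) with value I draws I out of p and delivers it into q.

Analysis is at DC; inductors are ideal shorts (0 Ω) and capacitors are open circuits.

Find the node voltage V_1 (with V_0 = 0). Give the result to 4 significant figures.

-0.1317 V

MNA unknowns: 5 node voltages V₁..V_5 plus 2 source currents (L1, L2)
R1: Y=0.0002012 on G[0,5]
L1: row V0−V3=0, i_L1 at 0,3
R2: Y=0.04386 on G[4,1]
L2: row V3−V4=0, i_L2 at 3,4
C1: Y=0.000 on G[2,1]
I1: z[5]−=0.00702, z[2]+=0.00702
C2: Y=0.000 on G[4,1]
C3: Y=0.000 on G[1,2]
R3: Y=0.01427 on G[5,1]
R4: Y=0.01742 on G[0,4]
R5: Y=0.03636 on G[2,4]
R6: Y=0.005495 on G[4,2]
R7: Y=0.001953 on G[3,5]
I2: z[4]−=0.13, z[0]+=0.13
R8: Y=0.0001592 on G[5,3]
C4: Y=0.000 on G[5,3]
I3: z[2]−=0.0101, z[0]+=0.0101
solve → V1=-0.1317, V2=-0.07358, V3=0.000, V4=0.000, V5=-0.5368
aux → i_L1=0.1400, i_L2=0.1389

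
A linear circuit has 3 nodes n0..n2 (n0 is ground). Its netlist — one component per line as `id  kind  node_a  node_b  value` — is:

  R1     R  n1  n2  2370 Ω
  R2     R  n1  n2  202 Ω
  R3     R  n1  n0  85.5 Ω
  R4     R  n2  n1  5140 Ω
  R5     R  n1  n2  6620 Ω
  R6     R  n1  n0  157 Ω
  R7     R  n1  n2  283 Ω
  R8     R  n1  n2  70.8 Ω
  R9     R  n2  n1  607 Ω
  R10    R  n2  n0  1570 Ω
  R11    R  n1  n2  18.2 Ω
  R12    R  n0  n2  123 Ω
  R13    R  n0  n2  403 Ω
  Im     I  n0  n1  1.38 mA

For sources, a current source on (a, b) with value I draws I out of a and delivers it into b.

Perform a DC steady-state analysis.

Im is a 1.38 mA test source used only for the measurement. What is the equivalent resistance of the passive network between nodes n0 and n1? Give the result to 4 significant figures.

R_eq = 35.81 Ω

Element admittances at DC:
  Y(R1) = 0.0004219 S between n1,n2
  Y(R2) = 0.004950 S between n1,n2
  Y(R3) = 0.01170 S between n1,n0
  Y(R4) = 0.0001946 S between n2,n1
  Y(R5) = 0.0001511 S between n1,n2
  Y(R6) = 0.006369 S between n1,n0
  Y(R7) = 0.003534 S between n1,n2
  Y(R8) = 0.01412 S between n1,n2
  Y(R9) = 0.001647 S between n2,n1
  Y(R10) = 0.0006369 S between n2,n0
  Y(R11) = 0.05495 S between n1,n2
  Y(R12) = 0.008130 S between n0,n2
  Y(R13) = 0.002481 S between n0,n2
  Im: injects 0.00138 A into n1 (from n0)
Assemble and solve the 2×2 MNA system:
  V(n1)=0.04942  V(n2)=0.04332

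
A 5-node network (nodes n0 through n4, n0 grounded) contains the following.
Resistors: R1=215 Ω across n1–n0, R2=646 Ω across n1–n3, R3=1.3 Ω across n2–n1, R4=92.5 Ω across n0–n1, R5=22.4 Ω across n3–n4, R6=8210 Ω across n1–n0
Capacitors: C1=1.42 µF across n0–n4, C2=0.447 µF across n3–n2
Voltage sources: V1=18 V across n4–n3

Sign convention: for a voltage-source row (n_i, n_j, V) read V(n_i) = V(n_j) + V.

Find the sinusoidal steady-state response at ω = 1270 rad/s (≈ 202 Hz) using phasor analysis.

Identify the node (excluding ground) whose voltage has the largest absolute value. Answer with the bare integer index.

MNA unknowns: 4 node voltages V₁..V_4 plus 1 source current (V1)
R1: Y=0.004651+0.000j on G[1,0]
R2: Y=0.001548+0.000j on G[1,3]
R3: Y=0.7692+0.000j on G[2,1]
R4: Y=0.01081+0.000j on G[0,1]
R5: Y=0.04464+0.000j on G[3,4]
C1: Y=0.000+0.001803j on G[0,4]
R6: Y=0.0001218+0.000j on G[1,0]
C2: Y=0.000+0.0005677j on G[3,2]
V1: row V4−V3=18, i_V1 at 4,3
solve → V1=-0.7437-0.8961j, V2=-0.7397-0.9031j, V3=-10.26-6.427j, V4=7.743-6.427j
aux → i_V1=-0.8152-0.01396j

3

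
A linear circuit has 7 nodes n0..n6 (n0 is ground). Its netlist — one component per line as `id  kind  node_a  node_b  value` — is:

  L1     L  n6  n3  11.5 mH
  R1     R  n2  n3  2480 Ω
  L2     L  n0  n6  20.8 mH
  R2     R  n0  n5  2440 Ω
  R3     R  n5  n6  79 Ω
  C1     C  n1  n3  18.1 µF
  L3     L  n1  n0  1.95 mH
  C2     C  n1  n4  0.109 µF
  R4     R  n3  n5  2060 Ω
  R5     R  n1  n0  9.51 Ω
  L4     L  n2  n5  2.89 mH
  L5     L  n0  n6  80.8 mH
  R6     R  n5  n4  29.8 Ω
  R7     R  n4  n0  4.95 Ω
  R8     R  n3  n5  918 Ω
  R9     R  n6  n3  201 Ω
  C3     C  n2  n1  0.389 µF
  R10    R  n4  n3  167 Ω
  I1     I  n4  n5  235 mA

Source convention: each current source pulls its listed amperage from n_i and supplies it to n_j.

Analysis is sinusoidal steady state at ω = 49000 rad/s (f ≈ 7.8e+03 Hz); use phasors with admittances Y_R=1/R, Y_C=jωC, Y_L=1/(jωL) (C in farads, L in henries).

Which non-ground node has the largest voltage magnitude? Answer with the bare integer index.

5

Apply KCL at each of the 6 non-ground nodes and solve the resulting linear system.
Node n1: branches {C1, L3, C2, R5, C3} → V_1 = 0.4422-0.3780j
Node n2: branches {R1, L4, C3} → V_2 = -2.292-1.679j
Node n3: branches {L1, R1, C1, R4, R8, R9, R10} → V_3 = 0.4549-0.4017j
Node n4: branches {C2, R6, R7, R10, I1} → V_4 = -0.2311+0.2377j
Node n5: branches {R2, R3, R4, L4, R6, R8, I1} → V_5 = 5.160+1.676j
Node n6: branches {L1, L2, R3, L5, R9} → V_6 = 3.512+1.643j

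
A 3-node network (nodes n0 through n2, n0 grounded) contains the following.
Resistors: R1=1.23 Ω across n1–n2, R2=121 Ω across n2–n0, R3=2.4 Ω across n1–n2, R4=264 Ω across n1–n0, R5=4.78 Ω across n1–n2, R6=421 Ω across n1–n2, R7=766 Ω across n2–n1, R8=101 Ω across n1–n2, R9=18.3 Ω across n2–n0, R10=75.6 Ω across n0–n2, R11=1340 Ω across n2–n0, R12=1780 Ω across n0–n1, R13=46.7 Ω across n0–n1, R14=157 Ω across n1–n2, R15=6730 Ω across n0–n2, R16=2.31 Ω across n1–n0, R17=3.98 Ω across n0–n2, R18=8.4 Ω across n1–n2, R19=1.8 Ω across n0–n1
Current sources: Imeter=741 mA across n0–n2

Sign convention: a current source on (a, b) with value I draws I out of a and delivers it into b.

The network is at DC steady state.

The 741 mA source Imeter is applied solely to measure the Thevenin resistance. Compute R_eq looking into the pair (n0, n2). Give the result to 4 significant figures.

MNA unknowns: 2 node voltages V₁..V_2
R1: Y=0.8130 on G[1,2]
R2: Y=0.008264 on G[2,0]
R3: Y=0.4167 on G[1,2]
R4: Y=0.003788 on G[1,0]
R5: Y=0.2092 on G[1,2]
R6: Y=0.002375 on G[1,2]
R7: Y=0.001305 on G[2,1]
R8: Y=0.009901 on G[1,2]
R9: Y=0.05464 on G[2,0]
R10: Y=0.01323 on G[0,2]
R11: Y=0.0007463 on G[2,0]
R12: Y=0.0005618 on G[0,1]
R13: Y=0.02141 on G[0,1]
R14: Y=0.006369 on G[1,2]
R15: Y=0.0001486 on G[0,2]
R16: Y=0.4329 on G[1,0]
R17: Y=0.2513 on G[0,2]
R18: Y=0.1190 on G[1,2]
R19: Y=0.5556 on G[0,1]
Imeter: z[0]−=0.741, z[2]+=0.741
solve → V1=0.4770, V2=0.7836

R_eq = 1.057 Ω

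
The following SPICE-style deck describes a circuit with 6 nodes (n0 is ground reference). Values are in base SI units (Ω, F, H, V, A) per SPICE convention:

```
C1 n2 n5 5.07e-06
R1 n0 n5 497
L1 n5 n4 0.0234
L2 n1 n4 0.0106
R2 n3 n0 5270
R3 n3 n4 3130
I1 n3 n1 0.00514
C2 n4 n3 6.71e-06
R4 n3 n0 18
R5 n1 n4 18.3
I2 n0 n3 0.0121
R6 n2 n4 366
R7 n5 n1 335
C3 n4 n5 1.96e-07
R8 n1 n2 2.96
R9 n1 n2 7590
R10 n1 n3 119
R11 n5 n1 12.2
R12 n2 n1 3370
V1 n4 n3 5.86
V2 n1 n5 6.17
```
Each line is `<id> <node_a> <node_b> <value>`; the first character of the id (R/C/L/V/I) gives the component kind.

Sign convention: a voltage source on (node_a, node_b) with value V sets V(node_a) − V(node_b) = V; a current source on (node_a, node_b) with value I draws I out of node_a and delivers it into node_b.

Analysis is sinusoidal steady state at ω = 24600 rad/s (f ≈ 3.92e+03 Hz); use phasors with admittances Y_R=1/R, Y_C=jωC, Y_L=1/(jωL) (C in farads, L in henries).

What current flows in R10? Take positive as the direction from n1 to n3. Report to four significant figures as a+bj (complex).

0.04401+0.002980j A

Apply KCL at each of the 5 non-ground nodes and solve the resulting linear system.
Node n1: branches {L2, I1, R5, R7, R8, R9, R10, R11, R12, V2} → V_1 = 5.479+0.3422j
Node n2: branches {C1, R6, R8, R9, R12} → V_2 = 4.754-1.652j
Node n3: branches {R2, R3, I1, C2, R4, I2, R10, V1} → V_3 = 0.2420-0.01235j
Node n4: branches {L1, L2, R3, C2, R5, R6, C3, V1} → V_4 = 6.102-0.01235j
Node n5: branches {C1, R1, L1, R7, C3, R11, V2} → V_5 = -0.6913+0.3422j
Source currents: i(V1)=-0.03935-0.9710j, i(V2)=-0.7754-0.6994j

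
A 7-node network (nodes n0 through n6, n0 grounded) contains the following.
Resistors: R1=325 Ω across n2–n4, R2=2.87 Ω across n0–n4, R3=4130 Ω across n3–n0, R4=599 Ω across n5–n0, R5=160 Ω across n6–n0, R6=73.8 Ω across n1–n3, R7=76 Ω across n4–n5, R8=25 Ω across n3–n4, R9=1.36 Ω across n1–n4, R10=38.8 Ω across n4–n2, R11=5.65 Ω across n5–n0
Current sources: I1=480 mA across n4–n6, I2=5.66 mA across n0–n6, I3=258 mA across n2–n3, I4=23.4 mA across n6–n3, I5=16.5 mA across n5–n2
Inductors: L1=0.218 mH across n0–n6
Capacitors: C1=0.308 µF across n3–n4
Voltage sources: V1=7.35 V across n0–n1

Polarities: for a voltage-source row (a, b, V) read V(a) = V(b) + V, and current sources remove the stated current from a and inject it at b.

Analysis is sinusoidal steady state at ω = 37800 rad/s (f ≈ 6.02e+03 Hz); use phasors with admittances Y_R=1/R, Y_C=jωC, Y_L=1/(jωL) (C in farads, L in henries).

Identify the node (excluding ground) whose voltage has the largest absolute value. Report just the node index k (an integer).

2

Apply KCL at each of the 6 non-ground nodes and solve the resulting linear system.
Node n1: branches {R6, R9, V1} → V_1 = -7.350+0.000j
Node n2: branches {R1, I3, I5, R10} → V_2 = -13.78+0.01229j
Node n3: branches {R3, R6, I3, I4, R8, C1} → V_3 = -0.8599-0.9765j
Node n4: branches {R1, R2, I1, R7, R8, R9, R10, C1} → V_4 = -5.414+0.01229j
Node n5: branches {R4, R7, I5, R11} → V_5 = -0.4574+0.0008429j
Node n6: branches {R5, I1, I2, I4, L1} → V_6 = 0.1957+3.799j
Source currents: i(V1)=-1.512+0.004196j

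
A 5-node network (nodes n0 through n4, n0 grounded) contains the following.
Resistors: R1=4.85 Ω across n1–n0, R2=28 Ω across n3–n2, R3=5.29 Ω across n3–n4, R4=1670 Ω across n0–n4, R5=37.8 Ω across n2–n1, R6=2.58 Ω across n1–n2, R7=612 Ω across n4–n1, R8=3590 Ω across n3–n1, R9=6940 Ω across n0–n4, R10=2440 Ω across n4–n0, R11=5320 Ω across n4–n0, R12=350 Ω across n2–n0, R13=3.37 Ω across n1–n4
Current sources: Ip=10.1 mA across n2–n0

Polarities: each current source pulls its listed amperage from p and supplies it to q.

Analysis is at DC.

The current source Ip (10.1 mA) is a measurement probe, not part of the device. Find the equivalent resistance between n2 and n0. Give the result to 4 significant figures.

Element admittances at DC:
  Y(R1) = 0.2062 S between n1,n0
  Y(R2) = 0.03571 S between n3,n2
  Y(R3) = 0.1890 S between n3,n4
  Y(R4) = 0.0005988 S between n0,n4
  Y(R5) = 0.02646 S between n2,n1
  Y(R6) = 0.3876 S between n1,n2
  Y(R7) = 0.001634 S between n4,n1
  Y(R8) = 0.0002786 S between n3,n1
  Y(R9) = 0.0001441 S between n0,n4
  Y(R10) = 0.0004098 S between n4,n0
  Y(R11) = 0.0001880 S between n4,n0
  Y(R12) = 0.002857 S between n2,n0
  Y(R13) = 0.2967 S between n1,n4
  Ip: injects 0.0101 A into n0 (from n2)
Assemble and solve the 4×4 MNA system:
  V(n1)=-0.04769  V(n2)=-0.07011  V(n3)=-0.05280  V(n4)=-0.04954

R_eq = 6.941 Ω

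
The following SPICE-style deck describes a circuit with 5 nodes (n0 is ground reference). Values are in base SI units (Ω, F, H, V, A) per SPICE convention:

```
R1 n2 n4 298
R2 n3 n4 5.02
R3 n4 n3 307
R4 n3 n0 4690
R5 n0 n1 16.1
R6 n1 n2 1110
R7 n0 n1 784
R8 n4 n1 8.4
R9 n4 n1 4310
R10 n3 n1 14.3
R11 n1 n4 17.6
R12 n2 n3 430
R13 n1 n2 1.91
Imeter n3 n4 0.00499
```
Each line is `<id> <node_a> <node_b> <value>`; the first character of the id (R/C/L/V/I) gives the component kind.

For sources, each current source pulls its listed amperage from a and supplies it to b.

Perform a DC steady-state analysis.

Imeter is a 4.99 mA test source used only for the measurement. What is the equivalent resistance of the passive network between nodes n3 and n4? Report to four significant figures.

R_eq = 3.936 Ω

Element admittances at DC:
  Y(R1) = 0.003356 S between n2,n4
  Y(R2) = 0.1992 S between n3,n4
  Y(R3) = 0.003257 S between n4,n3
  Y(R4) = 0.0002132 S between n3,n0
  Y(R5) = 0.06211 S between n0,n1
  Y(R6) = 0.0009009 S between n1,n2
  Y(R7) = 0.001276 S between n0,n1
  Y(R8) = 0.1190 S between n4,n1
  Y(R9) = 0.0002320 S between n4,n1
  Y(R10) = 0.06993 S between n3,n1
  Y(R11) = 0.05682 S between n1,n4
  Y(R12) = 0.002326 S between n2,n3
  Y(R13) = 0.5236 S between n1,n2
  Imeter: injects 0.00499 A into n4 (from n3)
Assemble and solve the 4×4 MNA system:
  V(n1)=4.690e-05  V(n2)=2.129e-05  V(n3)=-0.01394  V(n4)=0.005696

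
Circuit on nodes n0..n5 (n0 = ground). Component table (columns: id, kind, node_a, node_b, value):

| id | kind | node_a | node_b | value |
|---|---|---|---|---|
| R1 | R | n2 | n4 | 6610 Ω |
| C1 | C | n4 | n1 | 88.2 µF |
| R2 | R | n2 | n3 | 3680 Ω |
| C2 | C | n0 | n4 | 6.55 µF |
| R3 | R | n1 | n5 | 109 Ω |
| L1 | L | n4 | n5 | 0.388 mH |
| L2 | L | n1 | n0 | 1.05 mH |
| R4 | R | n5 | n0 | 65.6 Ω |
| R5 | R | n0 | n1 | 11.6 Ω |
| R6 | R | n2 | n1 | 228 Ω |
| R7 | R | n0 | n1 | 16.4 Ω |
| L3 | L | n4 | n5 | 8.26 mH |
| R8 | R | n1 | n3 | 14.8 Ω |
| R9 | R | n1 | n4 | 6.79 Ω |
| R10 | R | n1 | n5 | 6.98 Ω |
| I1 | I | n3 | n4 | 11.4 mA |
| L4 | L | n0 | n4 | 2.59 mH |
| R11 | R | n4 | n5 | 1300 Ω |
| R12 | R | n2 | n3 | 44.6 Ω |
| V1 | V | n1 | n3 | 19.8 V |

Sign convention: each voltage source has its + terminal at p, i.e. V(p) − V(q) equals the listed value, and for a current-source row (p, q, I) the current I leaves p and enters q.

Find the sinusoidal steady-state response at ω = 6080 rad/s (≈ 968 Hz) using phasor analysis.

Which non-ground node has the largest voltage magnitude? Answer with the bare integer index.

Element admittances at ω=6080 rad/s:
  Y(R1) = 0.0001513+0.000j S between n2,n4
  Y(C1) = 0.000+0.5363j S between n4,n1
  Y(R2) = 0.0002717+0.000j S between n2,n3
  Y(C2) = 0.000+0.03982j S between n0,n4
  Y(R3) = 0.009174+0.000j S between n1,n5
  Y(L1) = 0.000-0.4239j S between n4,n5
  Y(L2) = 0.000-0.1566j S between n1,n0
  Y(R4) = 0.01524+0.000j S between n5,n0
  Y(R5) = 0.08621+0.000j S between n0,n1
  Y(R6) = 0.004386+0.000j S between n2,n1
  Y(R7) = 0.06098+0.000j S between n0,n1
  Y(L3) = 0.000-0.01991j S between n4,n5
  Y(R8) = 0.06757+0.000j S between n1,n3
  Y(R9) = 0.1473+0.000j S between n1,n4
  Y(R10) = 0.1433+0.000j S between n1,n5
  I1: injects 0.0114 A into n4 (from n3)
  Y(L4) = 0.000-0.06350j S between n0,n4
  Y(R11) = 0.0007692+0.000j S between n4,n5
  Y(R12) = 0.02242+0.000j S between n2,n3
  V1: constraint V(n1)−V(n3) = 19.8
Assemble and solve the 6×6 MNA system:
  V(n1)=-0.0005660+0.002045j  V(n2)=-16.50+0.001969j  V(n3)=-19.80+0.002045j  V(n4)=0.008176-0.01169j  V(n5)=0.002611-0.01286j
  i(V1)=-1.401+1.732e-06j

3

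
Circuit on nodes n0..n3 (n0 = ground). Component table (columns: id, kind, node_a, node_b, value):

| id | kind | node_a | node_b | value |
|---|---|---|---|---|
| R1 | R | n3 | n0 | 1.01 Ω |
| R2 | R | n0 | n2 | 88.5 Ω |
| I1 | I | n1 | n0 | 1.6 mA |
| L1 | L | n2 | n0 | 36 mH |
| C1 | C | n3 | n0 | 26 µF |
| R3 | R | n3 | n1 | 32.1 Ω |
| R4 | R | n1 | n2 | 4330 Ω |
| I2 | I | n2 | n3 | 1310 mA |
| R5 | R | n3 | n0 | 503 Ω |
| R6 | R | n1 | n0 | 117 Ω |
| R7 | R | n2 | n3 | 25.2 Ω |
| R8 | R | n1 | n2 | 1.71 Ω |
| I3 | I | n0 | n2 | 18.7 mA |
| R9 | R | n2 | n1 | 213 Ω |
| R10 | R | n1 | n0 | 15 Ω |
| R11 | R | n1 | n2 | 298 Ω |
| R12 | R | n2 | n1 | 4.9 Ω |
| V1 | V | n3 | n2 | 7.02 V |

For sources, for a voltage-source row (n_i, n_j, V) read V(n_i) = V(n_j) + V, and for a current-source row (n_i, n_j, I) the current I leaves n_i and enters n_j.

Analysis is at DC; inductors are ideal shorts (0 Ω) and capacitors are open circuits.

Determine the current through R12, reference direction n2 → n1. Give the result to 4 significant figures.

-0.04904 A

Apply KCL at each of the 3 non-ground nodes and solve the resulting linear system.
Node n1: branches {I1, R3, R4, R6, R8, R9, R10, R11, R12} → V_1 = 0.2403
Node n2: branches {R2, L1, R4, I2, R7, R8, I3, R9, R11, R12, V1} → V_2 = 0.000
Node n3: branches {R1, C1, R3, I2, R5, R7, V1} → V_3 = 7.020
Source currents: i(L1)=-6.965, i(V1)=-6.144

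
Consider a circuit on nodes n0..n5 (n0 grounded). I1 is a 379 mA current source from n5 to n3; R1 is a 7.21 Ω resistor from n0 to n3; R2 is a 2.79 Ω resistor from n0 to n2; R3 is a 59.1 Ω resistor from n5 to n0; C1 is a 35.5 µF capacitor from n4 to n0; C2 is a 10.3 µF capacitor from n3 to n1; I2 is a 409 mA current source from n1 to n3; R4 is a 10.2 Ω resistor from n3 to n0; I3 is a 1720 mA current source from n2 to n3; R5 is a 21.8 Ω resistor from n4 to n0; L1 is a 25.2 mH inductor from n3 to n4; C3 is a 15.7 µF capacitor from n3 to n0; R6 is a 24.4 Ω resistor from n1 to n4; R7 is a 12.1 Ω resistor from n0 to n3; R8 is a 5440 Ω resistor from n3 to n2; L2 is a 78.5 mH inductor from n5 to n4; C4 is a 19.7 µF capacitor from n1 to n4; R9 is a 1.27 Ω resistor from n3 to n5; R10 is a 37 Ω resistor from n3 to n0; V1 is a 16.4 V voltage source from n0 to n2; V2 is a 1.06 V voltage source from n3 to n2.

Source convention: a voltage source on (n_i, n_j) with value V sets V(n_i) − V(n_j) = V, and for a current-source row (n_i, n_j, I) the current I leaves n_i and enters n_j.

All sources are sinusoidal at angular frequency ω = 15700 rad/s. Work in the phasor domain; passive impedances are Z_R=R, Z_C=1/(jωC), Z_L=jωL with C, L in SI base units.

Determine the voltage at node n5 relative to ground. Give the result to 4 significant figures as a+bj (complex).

-15.49-0.01320j V

Apply KCL at each of the 5 non-ground nodes and solve the resulting linear system.
Node n1: branches {C2, I2, R6, C4} → V_1 = -6.878+0.6992j
Node n2: branches {R2, I3, R8, V1, V2} → V_2 = -16.40+0.000j
Node n3: branches {I1, R1, C2, I2, R4, I3, L1, C3, R7, R8, R9, R10, V2} → V_3 = -15.34+0.000j
Node n4: branches {C1, R5, L1, R6, L2, C4} → V_4 = -2.405+0.3350j
Node n5: branches {I1, R3, L2, R9} → V_5 = -15.49-0.01320j
Source currents: i(V1)=-11.75-5.106j, i(V2)=7.593+5.106j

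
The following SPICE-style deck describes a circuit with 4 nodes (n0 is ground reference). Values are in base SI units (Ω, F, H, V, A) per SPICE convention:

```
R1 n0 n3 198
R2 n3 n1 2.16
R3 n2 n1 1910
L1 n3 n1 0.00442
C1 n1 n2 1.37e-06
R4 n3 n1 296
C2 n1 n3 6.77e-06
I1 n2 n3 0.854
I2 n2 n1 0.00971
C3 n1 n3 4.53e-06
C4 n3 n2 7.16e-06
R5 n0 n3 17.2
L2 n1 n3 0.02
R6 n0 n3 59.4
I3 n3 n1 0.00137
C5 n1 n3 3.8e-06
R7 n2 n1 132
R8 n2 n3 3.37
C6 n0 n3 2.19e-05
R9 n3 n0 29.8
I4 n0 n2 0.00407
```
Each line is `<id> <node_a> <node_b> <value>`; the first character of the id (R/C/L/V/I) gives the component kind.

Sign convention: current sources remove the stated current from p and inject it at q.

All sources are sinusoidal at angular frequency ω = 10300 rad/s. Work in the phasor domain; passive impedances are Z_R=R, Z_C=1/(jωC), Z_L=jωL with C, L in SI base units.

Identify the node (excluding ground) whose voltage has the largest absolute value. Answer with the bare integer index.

Apply KCL at each of the 3 non-ground nodes and solve the resulting linear system.
Node n1: branches {R2, R3, L1, C1, R4, C2, I2, C3, L2, I3, C5, R7} → V_1 = -0.05032-0.06177j
Node n2: branches {R3, C1, I1, I2, C4, R7, R8, I4} → V_2 = -2.597+0.7322j
Node n3: branches {R1, R2, L1, R4, C2, I1, C3, C4, R5, L2, R6, I3, C5, R8, C6, R9} → V_3 = 0.007248-0.01439j

2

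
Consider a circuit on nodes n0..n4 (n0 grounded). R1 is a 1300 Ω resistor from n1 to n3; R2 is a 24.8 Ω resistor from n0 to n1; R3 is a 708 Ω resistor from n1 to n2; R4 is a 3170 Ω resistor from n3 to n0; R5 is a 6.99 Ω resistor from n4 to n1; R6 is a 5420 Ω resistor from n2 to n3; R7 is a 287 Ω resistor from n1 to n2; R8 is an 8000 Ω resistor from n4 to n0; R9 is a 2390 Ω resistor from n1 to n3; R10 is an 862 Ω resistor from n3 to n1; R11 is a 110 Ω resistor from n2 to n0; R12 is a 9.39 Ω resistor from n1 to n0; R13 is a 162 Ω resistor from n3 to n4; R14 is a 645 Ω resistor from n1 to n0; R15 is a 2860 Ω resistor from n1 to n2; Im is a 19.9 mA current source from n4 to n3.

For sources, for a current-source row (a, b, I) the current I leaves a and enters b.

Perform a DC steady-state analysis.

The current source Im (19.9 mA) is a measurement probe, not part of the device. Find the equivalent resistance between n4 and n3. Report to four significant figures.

R_eq = 111.6 Ω

Apply KCL at each of the 4 non-ground nodes and solve the resulting linear system.
Node n1: branches {R1, R2, R3, R5, R7, R9, R10, R12, R14, R15} → V_1 = -0.006129
Node n2: branches {R3, R6, R7, R11, R15} → V_2 = 0.02537
Node n3: branches {R1, R4, R6, R9, R10, R13, Im} → V_3 = 2.171
Node n4: branches {R5, R8, R13, Im} → V_4 = -0.04937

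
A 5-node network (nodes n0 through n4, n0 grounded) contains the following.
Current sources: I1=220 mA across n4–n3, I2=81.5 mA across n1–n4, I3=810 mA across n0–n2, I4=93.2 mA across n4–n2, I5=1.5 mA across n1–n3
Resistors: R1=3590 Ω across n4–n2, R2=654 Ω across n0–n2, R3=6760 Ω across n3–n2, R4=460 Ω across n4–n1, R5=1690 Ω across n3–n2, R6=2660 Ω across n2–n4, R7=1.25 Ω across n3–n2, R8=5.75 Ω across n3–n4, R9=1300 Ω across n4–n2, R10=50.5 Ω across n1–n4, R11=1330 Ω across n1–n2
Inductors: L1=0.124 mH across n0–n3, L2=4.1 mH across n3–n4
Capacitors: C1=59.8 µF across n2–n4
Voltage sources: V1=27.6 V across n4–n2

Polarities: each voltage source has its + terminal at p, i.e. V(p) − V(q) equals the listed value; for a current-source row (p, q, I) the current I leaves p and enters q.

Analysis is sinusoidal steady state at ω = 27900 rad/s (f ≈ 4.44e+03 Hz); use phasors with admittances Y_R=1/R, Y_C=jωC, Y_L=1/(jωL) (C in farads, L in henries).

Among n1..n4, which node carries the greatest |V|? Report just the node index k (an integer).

4

MNA unknowns: 4 node voltages V₁..V_4 plus 1 source current (V1)
I1: z[4]−=0.22, z[3]+=0.22
R1: Y=0.0002786+0.000j on G[4,2]
R2: Y=0.001529+0.000j on G[0,2]
R3: Y=0.0001479+0.000j on G[3,2]
I2: z[1]−=0.0815, z[4]+=0.0815
R4: Y=0.002174+0.000j on G[4,1]
L1: Y=0.000-0.2891j on G[0,3]
R5: Y=0.0005917+0.000j on G[3,2]
I3: z[0]−=0.81, z[2]+=0.81
R6: Y=0.0003759+0.000j on G[2,4]
R7: Y=0.8000+0.000j on G[3,2]
I4: z[4]−=0.0932, z[2]+=0.0932
R8: Y=0.1739+0.000j on G[3,4]
R9: Y=0.0007692+0.000j on G[4,2]
L2: Y=0.000-0.008742j on G[3,4]
R10: Y=0.01980+0.000j on G[1,4]
I5: z[1]−=0.0015, z[3]+=0.0015
C1: Y=0.000+1.668j on G[2,4]
R11: Y=0.0007519+0.000j on G[1,2]
V1: row V4−V2=27.6, i_V1 at 4,2
solve → V1=18.73+3.029j, V2=-4.300+3.029j, V3=0.01602+2.825j, V4=23.30+3.029j
aux → i_V1=-4.422-45.88j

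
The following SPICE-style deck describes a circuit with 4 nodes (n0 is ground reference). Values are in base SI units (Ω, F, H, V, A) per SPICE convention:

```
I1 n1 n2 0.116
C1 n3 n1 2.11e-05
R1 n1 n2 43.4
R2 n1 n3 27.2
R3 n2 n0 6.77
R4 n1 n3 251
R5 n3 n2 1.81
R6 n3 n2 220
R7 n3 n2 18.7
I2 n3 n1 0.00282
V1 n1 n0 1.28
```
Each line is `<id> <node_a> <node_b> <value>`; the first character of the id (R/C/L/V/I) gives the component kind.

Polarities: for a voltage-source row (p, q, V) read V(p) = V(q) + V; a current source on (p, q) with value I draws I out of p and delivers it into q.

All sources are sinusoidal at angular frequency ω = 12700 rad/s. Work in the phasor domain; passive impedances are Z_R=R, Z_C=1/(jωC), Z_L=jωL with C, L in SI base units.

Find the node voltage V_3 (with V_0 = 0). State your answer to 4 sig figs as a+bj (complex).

1.178+0.1572j V

Apply KCL at each of the 3 non-ground nodes and solve the resulting linear system.
Node n1: branches {I1, C1, R1, R2, R4, I2, V1} → V_1 = 1.280+0.000j
Node n2: branches {I1, R1, R3, R5, R6, R7} → V_2 = 1.107+0.1228j
Node n3: branches {C1, R2, R4, R5, R6, R7, I2} → V_3 = 1.178+0.1572j
Source currents: i(V1)=-0.1635-0.01814j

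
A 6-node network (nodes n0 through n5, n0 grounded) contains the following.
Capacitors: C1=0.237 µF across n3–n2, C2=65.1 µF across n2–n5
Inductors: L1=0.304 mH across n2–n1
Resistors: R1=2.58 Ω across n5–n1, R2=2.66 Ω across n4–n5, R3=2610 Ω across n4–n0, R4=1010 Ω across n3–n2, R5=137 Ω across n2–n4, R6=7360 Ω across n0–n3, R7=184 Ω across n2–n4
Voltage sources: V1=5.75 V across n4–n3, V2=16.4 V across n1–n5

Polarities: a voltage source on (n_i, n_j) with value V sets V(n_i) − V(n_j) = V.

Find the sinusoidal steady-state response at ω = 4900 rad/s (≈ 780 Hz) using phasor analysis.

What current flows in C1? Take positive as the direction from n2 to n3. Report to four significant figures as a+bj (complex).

0.001465+0.04174j A

Apply KCL at each of the 5 non-ground nodes and solve the resulting linear system.
Node n1: branches {L1, R1, V2} → V_1 = 16.78-0.06499j
Node n2: branches {C1, L1, R4, R5, C2, R7} → V_2 = 31.70-1.262j
Node n3: branches {C1, R4, R6, V1} → V_3 = -4.245+0.000j
Node n4: branches {R2, R3, R5, R7, V1} → V_4 = 1.505+0.000j
Node n5: branches {R1, R2, C2, V2} → V_5 = 0.3839-0.06499j
Source currents: i(V1)=-0.03763-0.04050j, i(V2)=-7.160-10.01j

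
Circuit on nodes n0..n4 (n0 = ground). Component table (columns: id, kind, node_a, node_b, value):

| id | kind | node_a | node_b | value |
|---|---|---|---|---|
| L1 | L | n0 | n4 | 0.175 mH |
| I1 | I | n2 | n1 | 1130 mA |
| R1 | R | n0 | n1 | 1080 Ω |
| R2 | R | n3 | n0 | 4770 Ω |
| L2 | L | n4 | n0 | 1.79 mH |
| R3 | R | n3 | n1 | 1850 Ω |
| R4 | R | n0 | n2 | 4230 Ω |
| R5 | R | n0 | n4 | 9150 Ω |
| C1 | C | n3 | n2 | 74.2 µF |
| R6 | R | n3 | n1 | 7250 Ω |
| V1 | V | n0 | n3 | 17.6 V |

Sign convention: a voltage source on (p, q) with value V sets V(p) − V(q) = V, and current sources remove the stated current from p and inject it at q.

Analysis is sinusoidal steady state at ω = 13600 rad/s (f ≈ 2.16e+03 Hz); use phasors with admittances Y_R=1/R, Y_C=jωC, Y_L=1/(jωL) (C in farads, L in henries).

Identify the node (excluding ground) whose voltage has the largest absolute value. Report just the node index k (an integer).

1

Apply KCL at each of the 4 non-ground nodes and solve the resulting linear system.
Node n1: branches {I1, R1, R3, R6} → V_1 = 696.9+0.000j
Node n2: branches {I1, R4, C1} → V_2 = -17.60+1.116j
Node n3: branches {R2, R3, C1, R6, V1} → V_3 = -17.60+0.000j
Node n4: branches {L1, L2, R5} → V_4 = 0.000+0.000j
Source currents: i(V1)=0.6374+0.0002638j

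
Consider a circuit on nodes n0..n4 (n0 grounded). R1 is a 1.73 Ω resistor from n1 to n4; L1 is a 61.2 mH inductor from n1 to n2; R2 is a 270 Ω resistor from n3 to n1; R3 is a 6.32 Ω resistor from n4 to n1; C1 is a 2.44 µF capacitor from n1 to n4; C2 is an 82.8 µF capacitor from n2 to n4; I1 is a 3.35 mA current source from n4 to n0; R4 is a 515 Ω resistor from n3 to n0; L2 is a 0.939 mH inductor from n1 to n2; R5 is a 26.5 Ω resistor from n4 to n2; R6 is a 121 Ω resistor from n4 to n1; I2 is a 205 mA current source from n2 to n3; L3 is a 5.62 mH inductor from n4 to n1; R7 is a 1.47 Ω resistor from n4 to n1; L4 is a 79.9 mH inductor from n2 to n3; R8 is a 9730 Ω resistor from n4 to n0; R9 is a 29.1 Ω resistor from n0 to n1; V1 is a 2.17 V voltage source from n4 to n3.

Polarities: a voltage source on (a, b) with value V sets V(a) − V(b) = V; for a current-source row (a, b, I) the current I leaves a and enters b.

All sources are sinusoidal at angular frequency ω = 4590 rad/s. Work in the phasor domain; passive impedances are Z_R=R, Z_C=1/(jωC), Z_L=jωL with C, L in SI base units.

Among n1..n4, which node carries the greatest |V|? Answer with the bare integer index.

Element admittances at ω=4590 rad/s:
  Y(R1) = 0.5780+0.000j S between n1,n4
  Y(L1) = 0.000-0.003560j S between n1,n2
  Y(R2) = 0.003704+0.000j S between n3,n1
  Y(R3) = 0.1582+0.000j S between n4,n1
  Y(C1) = 0.000+0.01120j S between n1,n4
  Y(C2) = 0.000+0.3801j S between n2,n4
  I1: injects 0.00335 A into n0 (from n4)
  Y(R4) = 0.001942+0.000j S between n3,n0
  Y(L2) = 0.000-0.2320j S between n1,n2
  Y(R5) = 0.03774+0.000j S between n4,n2
  Y(R6) = 0.008264+0.000j S between n4,n1
  I2: injects 0.205 A into n3 (from n2)
  Y(L3) = 0.000-0.03877j S between n4,n1
  Y(R7) = 0.6803+0.000j S between n4,n1
  Y(L4) = 0.000-0.002727j S between n2,n3
  Y(R8) = 0.0001028+0.000j S between n4,n0
  Y(R9) = 0.03436+0.000j S between n0,n1
  V1: constraint V(n4)−V(n3) = 2.17
Assemble and solve the 5×5 MNA system:
  V(n1)=0.03254+0.006406j  V(n2)=-0.6418+1.011j  V(n3)=-2.295-0.1077j  V(n4)=-0.1246-0.1077j
  i(V1)=-0.2211+0.003875j

3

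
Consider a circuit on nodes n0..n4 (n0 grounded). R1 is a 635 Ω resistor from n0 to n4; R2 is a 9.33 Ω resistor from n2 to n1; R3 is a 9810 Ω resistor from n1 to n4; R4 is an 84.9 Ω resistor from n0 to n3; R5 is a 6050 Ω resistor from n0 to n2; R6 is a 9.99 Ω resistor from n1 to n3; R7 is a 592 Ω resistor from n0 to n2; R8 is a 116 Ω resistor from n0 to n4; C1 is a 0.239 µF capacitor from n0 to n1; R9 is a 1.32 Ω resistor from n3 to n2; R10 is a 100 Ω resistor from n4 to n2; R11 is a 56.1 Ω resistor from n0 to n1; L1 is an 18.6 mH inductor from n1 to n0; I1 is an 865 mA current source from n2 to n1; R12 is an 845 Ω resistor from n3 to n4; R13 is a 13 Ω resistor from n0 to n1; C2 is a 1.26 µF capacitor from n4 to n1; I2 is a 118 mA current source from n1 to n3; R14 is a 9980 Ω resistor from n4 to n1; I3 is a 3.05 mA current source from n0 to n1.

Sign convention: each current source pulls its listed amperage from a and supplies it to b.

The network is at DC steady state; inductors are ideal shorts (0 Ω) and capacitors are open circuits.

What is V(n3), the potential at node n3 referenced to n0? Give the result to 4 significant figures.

Apply KCL at each of the 4 non-ground nodes and solve the resulting linear system.
Node n1: branches {R2, R3, R6, C1, R11, L1, I1, R13, C2, I2, R14, I3} → V_1 = 0.000
Node n2: branches {R2, R5, R7, R9, R10, I1} → V_2 = -3.599
Node n3: branches {R4, R6, R9, R12, I2} → V_3 = -2.999
Node n4: branches {R1, R3, R8, R10, R12, C2, R14} → V_4 = -1.832
Source currents: i(L1)=0.06373

-2.999 V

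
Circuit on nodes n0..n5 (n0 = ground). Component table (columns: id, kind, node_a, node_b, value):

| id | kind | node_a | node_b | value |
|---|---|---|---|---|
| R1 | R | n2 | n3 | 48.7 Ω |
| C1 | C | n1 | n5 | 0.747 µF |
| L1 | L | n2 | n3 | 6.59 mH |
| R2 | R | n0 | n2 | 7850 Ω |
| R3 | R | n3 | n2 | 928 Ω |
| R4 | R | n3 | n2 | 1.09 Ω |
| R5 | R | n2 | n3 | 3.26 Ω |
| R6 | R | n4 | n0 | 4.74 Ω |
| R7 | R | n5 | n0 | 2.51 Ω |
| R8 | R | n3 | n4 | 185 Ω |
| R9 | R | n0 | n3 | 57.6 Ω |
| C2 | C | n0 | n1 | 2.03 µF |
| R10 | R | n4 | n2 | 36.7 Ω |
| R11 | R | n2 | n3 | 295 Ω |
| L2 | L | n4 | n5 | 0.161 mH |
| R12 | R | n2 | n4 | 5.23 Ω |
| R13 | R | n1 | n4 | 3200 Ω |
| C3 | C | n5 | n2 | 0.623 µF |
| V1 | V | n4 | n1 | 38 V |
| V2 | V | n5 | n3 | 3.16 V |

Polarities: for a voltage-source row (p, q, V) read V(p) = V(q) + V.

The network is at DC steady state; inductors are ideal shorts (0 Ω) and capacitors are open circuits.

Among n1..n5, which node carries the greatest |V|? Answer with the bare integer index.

1

Apply KCL at each of the 5 non-ground nodes and solve the resulting linear system.
Node n1: branches {C1, C2, R13, V1} → V_1 = -37.91
Node n2: branches {R1, L1, R2, R3, R4, R5, R10, R11, R12, C3} → V_2 = -3.072
Node n3: branches {R1, L1, R3, R4, R5, R8, R9, R11, V2} → V_3 = -3.072
Node n4: branches {R6, R8, R10, L2, R12, R13, V1} → V_4 = 0.08816
Node n5: branches {C1, R7, L2, C3, V2} → V_5 = 0.08816
Source currents: i(L1)=0.6907, i(L2)=-0.7260, i(V1)=-0.01188, i(V2)=-0.7611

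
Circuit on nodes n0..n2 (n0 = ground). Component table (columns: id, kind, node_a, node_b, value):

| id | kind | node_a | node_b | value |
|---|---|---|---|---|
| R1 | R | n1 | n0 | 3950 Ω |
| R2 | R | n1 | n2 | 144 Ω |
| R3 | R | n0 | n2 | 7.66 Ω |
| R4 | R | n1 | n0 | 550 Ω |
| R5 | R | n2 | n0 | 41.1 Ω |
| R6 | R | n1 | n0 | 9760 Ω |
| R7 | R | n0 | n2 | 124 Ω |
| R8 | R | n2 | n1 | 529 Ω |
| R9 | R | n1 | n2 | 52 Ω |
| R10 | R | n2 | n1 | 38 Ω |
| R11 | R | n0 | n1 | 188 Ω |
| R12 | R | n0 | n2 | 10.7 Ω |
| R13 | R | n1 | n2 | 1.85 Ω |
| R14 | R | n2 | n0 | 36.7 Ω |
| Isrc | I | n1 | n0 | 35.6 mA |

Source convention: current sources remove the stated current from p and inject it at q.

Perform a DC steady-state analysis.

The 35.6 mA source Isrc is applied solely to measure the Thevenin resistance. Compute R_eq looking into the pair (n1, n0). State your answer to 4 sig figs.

R_eq = 5.011 Ω

Element admittances at DC:
  Y(R1) = 0.0002532 S between n1,n0
  Y(R2) = 0.006944 S between n1,n2
  Y(R3) = 0.1305 S between n0,n2
  Y(R4) = 0.001818 S between n1,n0
  Y(R5) = 0.02433 S between n2,n0
  Y(R6) = 0.0001025 S between n1,n0
  Y(R7) = 0.008065 S between n0,n2
  Y(R8) = 0.001890 S between n2,n1
  Y(R9) = 0.01923 S between n1,n2
  Y(R10) = 0.02632 S between n2,n1
  Y(R11) = 0.005319 S between n0,n1
  Y(R12) = 0.09346 S between n0,n2
  Y(R13) = 0.5405 S between n1,n2
  Y(R14) = 0.02725 S between n2,n0
  Isrc: injects 0.0356 A into n0 (from n1)
Assemble and solve the 2×2 MNA system:
  V(n1)=-0.1784  V(n2)=-0.1208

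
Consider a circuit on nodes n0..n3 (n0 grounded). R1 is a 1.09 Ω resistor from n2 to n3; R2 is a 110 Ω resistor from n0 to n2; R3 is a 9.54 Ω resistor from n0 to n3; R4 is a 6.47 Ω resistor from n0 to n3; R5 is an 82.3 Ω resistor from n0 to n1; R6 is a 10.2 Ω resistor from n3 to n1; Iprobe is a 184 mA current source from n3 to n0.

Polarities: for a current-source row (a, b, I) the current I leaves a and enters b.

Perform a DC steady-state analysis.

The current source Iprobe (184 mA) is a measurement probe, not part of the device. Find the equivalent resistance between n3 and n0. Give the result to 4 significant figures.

Apply KCL at each of the 3 non-ground nodes and solve the resulting linear system.
Node n1: branches {R5, R6} → V_1 = -0.5864
Node n2: branches {R1, R2} → V_2 = -0.6526
Node n3: branches {R1, R3, R4, R6, Iprobe} → V_3 = -0.6590

R_eq = 3.582 Ω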